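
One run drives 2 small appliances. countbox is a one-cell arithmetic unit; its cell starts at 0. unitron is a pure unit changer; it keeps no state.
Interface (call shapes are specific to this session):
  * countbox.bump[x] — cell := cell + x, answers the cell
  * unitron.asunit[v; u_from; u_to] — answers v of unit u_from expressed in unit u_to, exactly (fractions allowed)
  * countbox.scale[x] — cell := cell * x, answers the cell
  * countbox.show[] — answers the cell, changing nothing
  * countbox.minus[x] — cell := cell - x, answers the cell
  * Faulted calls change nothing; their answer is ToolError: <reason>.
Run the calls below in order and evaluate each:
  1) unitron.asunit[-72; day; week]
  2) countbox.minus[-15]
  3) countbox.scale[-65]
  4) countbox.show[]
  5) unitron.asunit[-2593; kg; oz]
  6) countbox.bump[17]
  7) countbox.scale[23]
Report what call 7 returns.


Act: unitron.asunit[v='-72'; u_from='day'; u_to='week']
Obs: -72/7
Act: countbox.minus[x='-15']
Obs: 15
Act: countbox.scale[x='-65']
Obs: -975
Act: countbox.show[]
Obs: -975
Act: unitron.asunit[v='-2593'; u_from='kg'; u_to='oz']
Obs: -4148800000000/45359237
Act: countbox.bump[x='17']
Obs: -958
Act: countbox.scale[x='23']
Obs: -22034

Answer: -22034


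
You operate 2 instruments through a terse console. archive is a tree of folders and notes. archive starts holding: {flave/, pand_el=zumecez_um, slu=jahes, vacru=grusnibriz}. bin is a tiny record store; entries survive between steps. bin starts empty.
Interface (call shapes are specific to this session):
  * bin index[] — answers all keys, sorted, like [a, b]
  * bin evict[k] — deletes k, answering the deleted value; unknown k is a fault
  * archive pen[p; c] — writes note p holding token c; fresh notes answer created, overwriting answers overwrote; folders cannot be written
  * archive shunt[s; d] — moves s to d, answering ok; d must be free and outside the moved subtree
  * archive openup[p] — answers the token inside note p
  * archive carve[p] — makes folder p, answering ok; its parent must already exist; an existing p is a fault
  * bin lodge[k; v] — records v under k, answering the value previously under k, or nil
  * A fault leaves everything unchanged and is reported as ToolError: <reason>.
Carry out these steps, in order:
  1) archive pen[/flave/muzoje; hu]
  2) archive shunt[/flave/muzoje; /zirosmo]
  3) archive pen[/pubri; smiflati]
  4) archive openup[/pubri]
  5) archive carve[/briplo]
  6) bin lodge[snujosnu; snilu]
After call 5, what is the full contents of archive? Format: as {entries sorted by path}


==> archive pen(/flave/muzoje, hu)
<== created
==> archive shunt(/flave/muzoje, /zirosmo)
<== ok
==> archive pen(/pubri, smiflati)
<== created
==> archive openup(/pubri)
<== smiflati
==> archive carve(/briplo)
<== ok
==> bin lodge(snujosnu, snilu)
<== nil

Answer: {briplo/, flave/, pand_el=zumecez_um, pubri=smiflati, slu=jahes, vacru=grusnibriz, zirosmo=hu}


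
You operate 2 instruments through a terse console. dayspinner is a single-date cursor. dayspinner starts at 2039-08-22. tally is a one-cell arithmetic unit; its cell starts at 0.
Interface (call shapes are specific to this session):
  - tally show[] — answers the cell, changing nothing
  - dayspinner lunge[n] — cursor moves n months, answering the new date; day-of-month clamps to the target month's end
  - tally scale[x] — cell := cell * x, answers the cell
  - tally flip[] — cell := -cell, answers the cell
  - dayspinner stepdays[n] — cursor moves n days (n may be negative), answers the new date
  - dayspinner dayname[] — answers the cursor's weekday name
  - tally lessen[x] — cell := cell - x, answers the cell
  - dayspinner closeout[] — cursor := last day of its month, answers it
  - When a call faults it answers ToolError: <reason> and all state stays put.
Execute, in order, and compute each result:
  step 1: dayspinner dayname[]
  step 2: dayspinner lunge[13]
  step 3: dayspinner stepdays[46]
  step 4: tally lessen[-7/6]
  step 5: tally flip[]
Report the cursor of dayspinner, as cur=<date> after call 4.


-- dayspinner dayname() => Monday
-- dayspinner lunge(n→13) => 2040-09-22
-- dayspinner stepdays(n→46) => 2040-11-07
-- tally lessen(x→-7/6) => 7/6
-- tally flip() => -7/6

Answer: cur=2040-11-07


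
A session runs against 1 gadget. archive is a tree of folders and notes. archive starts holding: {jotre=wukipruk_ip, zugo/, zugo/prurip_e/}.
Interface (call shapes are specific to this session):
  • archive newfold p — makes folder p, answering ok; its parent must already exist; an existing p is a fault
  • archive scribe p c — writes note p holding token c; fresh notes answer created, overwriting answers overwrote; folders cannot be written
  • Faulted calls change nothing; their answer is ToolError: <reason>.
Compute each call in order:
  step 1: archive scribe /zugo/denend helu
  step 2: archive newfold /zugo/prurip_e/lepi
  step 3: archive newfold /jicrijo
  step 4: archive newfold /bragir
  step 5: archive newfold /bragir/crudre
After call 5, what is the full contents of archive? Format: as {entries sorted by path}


-> archive scribe(p='/zugo/denend', c='helu')
<- created
-> archive newfold(p='/zugo/prurip_e/lepi')
<- ok
-> archive newfold(p='/jicrijo')
<- ok
-> archive newfold(p='/bragir')
<- ok
-> archive newfold(p='/bragir/crudre')
<- ok

Answer: {bragir/, bragir/crudre/, jicrijo/, jotre=wukipruk_ip, zugo/, zugo/denend=helu, zugo/prurip_e/, zugo/prurip_e/lepi/}


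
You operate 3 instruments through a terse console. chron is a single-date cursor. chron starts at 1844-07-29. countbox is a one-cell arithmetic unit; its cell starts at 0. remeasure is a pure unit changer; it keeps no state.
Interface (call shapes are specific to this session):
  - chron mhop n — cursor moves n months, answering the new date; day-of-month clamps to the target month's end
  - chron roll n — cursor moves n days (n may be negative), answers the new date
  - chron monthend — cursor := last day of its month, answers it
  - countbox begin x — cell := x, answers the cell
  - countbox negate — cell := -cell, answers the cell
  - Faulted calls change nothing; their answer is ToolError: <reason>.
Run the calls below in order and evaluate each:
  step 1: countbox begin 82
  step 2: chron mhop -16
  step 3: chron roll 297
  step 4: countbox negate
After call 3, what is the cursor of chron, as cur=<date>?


Answer: cur=1844-01-20

Derivation:
-> countbox begin(x→82)
<- 82
-> chron mhop(n→-16)
<- 1843-03-29
-> chron roll(n→297)
<- 1844-01-20
-> countbox negate()
<- -82


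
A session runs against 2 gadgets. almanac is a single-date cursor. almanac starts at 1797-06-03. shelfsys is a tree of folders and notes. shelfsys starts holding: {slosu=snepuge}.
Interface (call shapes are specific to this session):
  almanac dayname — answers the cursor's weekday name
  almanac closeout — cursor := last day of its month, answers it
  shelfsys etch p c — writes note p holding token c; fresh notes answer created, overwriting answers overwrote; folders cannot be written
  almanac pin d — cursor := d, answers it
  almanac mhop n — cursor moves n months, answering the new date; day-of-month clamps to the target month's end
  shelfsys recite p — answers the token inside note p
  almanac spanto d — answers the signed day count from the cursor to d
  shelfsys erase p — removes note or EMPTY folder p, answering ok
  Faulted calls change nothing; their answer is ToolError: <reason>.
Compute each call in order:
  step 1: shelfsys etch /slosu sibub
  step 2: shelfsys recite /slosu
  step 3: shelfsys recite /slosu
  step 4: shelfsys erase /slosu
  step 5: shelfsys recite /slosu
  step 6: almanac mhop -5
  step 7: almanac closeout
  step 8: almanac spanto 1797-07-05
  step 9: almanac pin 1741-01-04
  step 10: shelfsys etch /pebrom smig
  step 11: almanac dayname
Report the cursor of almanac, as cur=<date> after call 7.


// 1. shelfsys etch(p→/slosu, c→sibub) : overwrote
// 2. shelfsys recite(p→/slosu) : sibub
// 3. shelfsys recite(p→/slosu) : sibub
// 4. shelfsys erase(p→/slosu) : ok
// 5. shelfsys recite(p→/slosu) : ToolError: not found
// 6. almanac mhop(n→-5) : 1797-01-03
// 7. almanac closeout() : 1797-01-31
// 8. almanac spanto(d→1797-07-05) : 155
// 9. almanac pin(d→1741-01-04) : 1741-01-04
// 10. shelfsys etch(p→/pebrom, c→smig) : created
// 11. almanac dayname() : Wednesday

Answer: cur=1797-01-31


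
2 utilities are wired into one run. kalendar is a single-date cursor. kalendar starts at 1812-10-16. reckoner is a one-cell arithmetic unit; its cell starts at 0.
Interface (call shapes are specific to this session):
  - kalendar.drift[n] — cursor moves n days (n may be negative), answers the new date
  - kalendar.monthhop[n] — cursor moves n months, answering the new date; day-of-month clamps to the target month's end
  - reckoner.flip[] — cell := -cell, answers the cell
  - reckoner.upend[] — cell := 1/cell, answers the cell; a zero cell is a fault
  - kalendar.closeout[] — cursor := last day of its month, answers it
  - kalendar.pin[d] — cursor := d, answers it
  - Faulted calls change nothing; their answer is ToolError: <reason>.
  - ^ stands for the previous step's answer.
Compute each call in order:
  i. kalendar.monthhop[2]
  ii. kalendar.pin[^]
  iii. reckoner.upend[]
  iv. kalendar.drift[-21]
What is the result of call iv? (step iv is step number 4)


→ monthhop(n→2)
← 1812-12-16
→ pin(d→^)
← 1812-12-16
→ upend()
← ToolError: reciprocal of zero
→ drift(n→-21)
← 1812-11-25

Answer: 1812-11-25


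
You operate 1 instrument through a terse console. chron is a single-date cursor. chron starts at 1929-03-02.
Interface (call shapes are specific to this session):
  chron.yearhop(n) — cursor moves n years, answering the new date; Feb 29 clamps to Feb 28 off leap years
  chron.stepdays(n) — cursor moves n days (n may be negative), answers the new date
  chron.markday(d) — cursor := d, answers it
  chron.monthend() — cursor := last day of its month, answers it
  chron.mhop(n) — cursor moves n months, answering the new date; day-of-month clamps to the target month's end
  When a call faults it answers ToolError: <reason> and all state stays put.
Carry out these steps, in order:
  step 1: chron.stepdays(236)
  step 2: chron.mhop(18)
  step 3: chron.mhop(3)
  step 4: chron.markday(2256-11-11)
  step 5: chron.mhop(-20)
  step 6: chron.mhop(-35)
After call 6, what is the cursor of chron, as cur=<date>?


Answer: cur=2252-04-11

Derivation:
-> stepdays(236)
<- 1929-10-24
-> mhop(18)
<- 1931-04-24
-> mhop(3)
<- 1931-07-24
-> markday(2256-11-11)
<- 2256-11-11
-> mhop(-20)
<- 2255-03-11
-> mhop(-35)
<- 2252-04-11


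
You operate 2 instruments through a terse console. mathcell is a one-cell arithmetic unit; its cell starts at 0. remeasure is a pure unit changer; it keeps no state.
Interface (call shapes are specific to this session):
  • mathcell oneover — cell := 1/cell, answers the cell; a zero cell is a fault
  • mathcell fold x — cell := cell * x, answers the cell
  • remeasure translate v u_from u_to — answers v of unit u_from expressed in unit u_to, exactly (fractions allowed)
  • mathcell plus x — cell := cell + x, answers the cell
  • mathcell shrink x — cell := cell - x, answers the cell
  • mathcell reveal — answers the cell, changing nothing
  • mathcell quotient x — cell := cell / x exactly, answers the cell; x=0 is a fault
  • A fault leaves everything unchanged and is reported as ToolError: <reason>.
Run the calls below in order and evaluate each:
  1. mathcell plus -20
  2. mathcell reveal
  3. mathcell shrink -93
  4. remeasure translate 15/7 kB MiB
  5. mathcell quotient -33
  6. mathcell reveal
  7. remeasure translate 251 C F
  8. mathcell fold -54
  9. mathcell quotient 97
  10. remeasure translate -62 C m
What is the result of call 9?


Answer: 1314/1067

Derivation:
Next I call mathcell plus passing x→-20, and see -20.
I try mathcell reveal(), giving -20.
Then mathcell shrink passing x→-93, and see 73.
Calling remeasure translate passing v→15/7, u_from→kB, u_to→MiB, — result: 1875/917504.
I call mathcell quotient passing x→-33, yielding -73/33.
Invoking mathcell reveal(), → -73/33.
Invoking remeasure translate passing v→251, u_from→C, u_to→F, and get 2419/5.
I use mathcell fold passing x→-54, which returns 1314/11.
Using mathcell quotient passing x→97, and get 1314/1067.
I run remeasure translate passing v→-62, u_from→C, u_to→m: ToolError: incompatible units.


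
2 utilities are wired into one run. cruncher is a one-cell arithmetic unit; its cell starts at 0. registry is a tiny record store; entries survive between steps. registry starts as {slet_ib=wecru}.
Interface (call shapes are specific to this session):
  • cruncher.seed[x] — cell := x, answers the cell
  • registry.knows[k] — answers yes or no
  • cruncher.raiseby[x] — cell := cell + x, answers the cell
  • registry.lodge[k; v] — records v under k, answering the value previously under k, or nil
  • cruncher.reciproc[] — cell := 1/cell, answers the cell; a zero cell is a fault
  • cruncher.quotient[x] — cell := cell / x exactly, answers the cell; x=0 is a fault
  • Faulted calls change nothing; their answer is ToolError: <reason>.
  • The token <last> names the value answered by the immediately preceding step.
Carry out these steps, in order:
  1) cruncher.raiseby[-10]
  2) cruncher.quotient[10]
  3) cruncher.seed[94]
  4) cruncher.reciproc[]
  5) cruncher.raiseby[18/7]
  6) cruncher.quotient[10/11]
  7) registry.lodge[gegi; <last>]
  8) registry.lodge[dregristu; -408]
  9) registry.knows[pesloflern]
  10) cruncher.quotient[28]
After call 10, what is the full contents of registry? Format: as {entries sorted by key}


Answer: {dregristu=-408, gegi=18689/6580, slet_ib=wecru}

Derivation:
I invoke cruncher.raiseby(-10), — result: -10.
I invoke cruncher.quotient(10), and observe -1.
I try cruncher.seed(94), and get 94.
Invoking cruncher.reciproc(), and see 1/94.
Invoking cruncher.raiseby(18/7), yielding 1699/658.
I invoke cruncher.quotient(10/11), which returns 18689/6580.
Invoking registry.lodge(gegi, <last>), and get nil.
I use registry.lodge(dregristu, -408), yielding nil.
Next I call registry.knows(pesloflern), and observe no.
Now I run cruncher.quotient(28), yielding 18689/184240.


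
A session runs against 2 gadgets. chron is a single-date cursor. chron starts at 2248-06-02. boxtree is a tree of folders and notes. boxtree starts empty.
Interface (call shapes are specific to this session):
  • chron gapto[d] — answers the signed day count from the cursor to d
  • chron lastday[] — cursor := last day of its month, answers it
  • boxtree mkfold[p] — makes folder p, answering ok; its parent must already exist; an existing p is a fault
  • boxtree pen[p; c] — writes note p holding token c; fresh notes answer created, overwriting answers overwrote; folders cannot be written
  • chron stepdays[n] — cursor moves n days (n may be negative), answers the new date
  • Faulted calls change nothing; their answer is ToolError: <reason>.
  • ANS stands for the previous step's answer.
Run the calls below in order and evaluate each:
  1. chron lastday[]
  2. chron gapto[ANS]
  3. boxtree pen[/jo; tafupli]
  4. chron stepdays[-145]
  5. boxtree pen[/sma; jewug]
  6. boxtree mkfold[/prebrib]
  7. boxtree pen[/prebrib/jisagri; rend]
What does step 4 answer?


==> chron lastday()
<== 2248-06-30
==> chron gapto(d='ANS')
<== 0
==> boxtree pen(p='/jo', c='tafupli')
<== created
==> chron stepdays(n='-145')
<== 2248-02-06
==> boxtree pen(p='/sma', c='jewug')
<== created
==> boxtree mkfold(p='/prebrib')
<== ok
==> boxtree pen(p='/prebrib/jisagri', c='rend')
<== created

Answer: 2248-02-06


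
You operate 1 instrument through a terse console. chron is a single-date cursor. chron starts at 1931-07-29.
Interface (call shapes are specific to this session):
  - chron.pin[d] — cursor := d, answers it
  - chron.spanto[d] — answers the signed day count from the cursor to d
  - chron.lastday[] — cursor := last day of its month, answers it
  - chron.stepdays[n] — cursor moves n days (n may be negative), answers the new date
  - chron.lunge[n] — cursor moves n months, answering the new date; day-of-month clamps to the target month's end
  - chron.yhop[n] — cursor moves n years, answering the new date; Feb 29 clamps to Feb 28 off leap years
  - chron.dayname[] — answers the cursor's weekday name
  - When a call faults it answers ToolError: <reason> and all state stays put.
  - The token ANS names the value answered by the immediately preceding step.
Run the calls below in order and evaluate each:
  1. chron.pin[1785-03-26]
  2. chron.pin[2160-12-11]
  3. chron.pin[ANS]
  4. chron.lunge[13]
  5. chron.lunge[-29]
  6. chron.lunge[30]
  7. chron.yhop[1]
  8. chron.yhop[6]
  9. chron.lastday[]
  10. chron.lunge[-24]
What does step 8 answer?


Answer: 2169-02-11

Derivation:
I run pin(d→1785-03-26), and observe 1785-03-26.
I run pin(d→2160-12-11), and observe 2160-12-11.
I use pin(d→ANS), and see 2160-12-11.
Next I call lunge(n→13), — result: 2162-01-11.
Then lunge(n→-29), giving 2159-08-11.
I call lunge(n→30), → 2162-02-11.
I use yhop(n→1): 2163-02-11.
I use yhop(n→6), yielding 2169-02-11.
I try lastday(), — result: 2169-02-28.
Now I run lunge(n→-24), and see 2167-02-28.


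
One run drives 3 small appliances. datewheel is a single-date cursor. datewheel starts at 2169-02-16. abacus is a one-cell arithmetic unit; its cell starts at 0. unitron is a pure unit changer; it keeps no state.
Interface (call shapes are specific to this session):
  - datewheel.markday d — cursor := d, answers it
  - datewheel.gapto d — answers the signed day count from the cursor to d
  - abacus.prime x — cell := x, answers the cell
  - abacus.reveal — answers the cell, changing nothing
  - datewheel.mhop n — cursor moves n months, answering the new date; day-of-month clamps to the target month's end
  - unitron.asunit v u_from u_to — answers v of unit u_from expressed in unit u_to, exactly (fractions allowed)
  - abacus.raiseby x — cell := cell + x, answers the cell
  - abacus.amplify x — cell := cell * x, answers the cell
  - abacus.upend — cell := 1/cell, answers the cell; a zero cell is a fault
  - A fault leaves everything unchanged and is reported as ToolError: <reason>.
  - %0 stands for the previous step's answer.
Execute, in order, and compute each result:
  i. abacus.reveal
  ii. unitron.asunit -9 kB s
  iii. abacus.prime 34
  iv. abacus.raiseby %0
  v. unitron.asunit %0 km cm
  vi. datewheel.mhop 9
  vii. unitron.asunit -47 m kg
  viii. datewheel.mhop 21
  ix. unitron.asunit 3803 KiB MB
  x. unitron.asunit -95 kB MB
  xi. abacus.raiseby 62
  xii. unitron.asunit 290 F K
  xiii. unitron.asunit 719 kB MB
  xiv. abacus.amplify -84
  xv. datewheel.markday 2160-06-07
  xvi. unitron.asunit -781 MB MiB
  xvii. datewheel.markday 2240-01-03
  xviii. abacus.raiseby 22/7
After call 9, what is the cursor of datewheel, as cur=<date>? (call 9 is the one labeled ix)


Answer: cur=2171-08-16

Derivation:
>>> abacus.reveal
:: 0
>>> unitron.asunit v: -9 u_from: kB u_to: s
:: ToolError: incompatible units
>>> abacus.prime x: 34
:: 34
>>> abacus.raiseby x: %0
:: 68
>>> unitron.asunit v: %0 u_from: km u_to: cm
:: 6800000
>>> datewheel.mhop n: 9
:: 2169-11-16
>>> unitron.asunit v: -47 u_from: m u_to: kg
:: ToolError: incompatible units
>>> datewheel.mhop n: 21
:: 2171-08-16
>>> unitron.asunit v: 3803 u_from: KiB u_to: MB
:: 60848/15625
>>> unitron.asunit v: -95 u_from: kB u_to: MB
:: -19/200
>>> abacus.raiseby x: 62
:: 130
>>> unitron.asunit v: 290 u_from: F u_to: K
:: 24989/60
>>> unitron.asunit v: 719 u_from: kB u_to: MB
:: 719/1000
>>> abacus.amplify x: -84
:: -10920
>>> datewheel.markday d: 2160-06-07
:: 2160-06-07
>>> unitron.asunit v: -781 u_from: MB u_to: MiB
:: -12203125/16384
>>> datewheel.markday d: 2240-01-03
:: 2240-01-03
>>> abacus.raiseby x: 22/7
:: -76418/7


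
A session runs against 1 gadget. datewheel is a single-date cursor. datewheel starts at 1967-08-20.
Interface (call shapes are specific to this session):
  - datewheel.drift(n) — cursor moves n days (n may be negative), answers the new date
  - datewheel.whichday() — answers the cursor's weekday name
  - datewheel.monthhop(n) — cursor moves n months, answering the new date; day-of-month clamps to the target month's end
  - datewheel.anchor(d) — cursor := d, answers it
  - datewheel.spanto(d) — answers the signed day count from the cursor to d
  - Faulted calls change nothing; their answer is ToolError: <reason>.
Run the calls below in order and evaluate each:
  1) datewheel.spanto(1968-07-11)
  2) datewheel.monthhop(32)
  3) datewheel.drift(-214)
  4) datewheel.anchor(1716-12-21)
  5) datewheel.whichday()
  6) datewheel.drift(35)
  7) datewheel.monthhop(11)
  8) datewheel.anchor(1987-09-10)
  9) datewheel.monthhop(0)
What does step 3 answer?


Answer: 1969-09-18

Derivation:
Do: datewheel.spanto[1968-07-11]
See: 326
Do: datewheel.monthhop[32]
See: 1970-04-20
Do: datewheel.drift[-214]
See: 1969-09-18
Do: datewheel.anchor[1716-12-21]
See: 1716-12-21
Do: datewheel.whichday[]
See: Monday
Do: datewheel.drift[35]
See: 1717-01-25
Do: datewheel.monthhop[11]
See: 1717-12-25
Do: datewheel.anchor[1987-09-10]
See: 1987-09-10
Do: datewheel.monthhop[0]
See: 1987-09-10


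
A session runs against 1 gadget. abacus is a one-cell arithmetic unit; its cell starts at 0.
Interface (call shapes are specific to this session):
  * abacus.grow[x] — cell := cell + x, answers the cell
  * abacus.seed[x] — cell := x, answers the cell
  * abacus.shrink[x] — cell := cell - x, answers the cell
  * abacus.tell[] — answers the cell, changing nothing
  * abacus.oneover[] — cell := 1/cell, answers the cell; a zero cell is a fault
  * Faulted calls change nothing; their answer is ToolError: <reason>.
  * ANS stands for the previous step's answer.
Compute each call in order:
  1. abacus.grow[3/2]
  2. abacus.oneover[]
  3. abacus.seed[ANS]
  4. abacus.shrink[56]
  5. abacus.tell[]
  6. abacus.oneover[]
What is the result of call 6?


Answer: -3/166

Derivation:
# 1. abacus.grow(x: 3/2) : 3/2
# 2. abacus.oneover() : 2/3
# 3. abacus.seed(x: ANS) : 2/3
# 4. abacus.shrink(x: 56) : -166/3
# 5. abacus.tell() : -166/3
# 6. abacus.oneover() : -3/166


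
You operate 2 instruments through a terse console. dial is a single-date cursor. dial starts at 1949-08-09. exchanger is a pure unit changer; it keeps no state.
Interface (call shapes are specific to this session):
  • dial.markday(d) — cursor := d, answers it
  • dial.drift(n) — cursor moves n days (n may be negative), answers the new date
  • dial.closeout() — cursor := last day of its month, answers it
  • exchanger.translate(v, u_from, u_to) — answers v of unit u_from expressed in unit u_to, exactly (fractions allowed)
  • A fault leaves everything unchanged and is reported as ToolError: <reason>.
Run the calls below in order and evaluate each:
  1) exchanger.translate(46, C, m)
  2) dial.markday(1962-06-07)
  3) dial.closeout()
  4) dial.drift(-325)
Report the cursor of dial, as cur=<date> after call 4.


Answer: cur=1961-08-09

Derivation:
% translate v=46 u_from=C u_to=m
= ToolError: incompatible units
% markday d=1962-06-07
= 1962-06-07
% closeout
= 1962-06-30
% drift n=-325
= 1961-08-09


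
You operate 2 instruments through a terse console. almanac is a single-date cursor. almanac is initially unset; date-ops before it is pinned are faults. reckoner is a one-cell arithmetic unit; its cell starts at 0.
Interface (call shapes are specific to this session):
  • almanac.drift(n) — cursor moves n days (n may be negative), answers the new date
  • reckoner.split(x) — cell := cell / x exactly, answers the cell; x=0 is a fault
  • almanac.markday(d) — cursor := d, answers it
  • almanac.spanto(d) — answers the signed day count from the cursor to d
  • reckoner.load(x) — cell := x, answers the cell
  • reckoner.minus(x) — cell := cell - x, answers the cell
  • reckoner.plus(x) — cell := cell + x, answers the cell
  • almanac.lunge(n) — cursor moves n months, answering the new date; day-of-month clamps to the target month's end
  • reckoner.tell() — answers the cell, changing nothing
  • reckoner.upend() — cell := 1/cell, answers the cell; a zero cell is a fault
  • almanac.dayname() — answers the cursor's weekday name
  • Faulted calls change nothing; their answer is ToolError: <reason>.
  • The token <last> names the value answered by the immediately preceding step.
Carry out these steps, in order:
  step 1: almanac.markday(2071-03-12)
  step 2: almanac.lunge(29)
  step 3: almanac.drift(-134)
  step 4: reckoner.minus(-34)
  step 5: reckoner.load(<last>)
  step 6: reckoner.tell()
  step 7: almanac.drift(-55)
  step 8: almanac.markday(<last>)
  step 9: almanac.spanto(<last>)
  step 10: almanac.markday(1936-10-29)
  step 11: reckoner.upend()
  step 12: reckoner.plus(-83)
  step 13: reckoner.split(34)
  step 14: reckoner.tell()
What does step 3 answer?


Invoking almanac.markday on 2071-03-12, which returns 2071-03-12.
Now I run almanac.lunge on 29: 2073-08-12.
Next I call almanac.drift on -134, → 2073-03-31.
I call reckoner.minus on -34, and get 34.
Using reckoner.load on <last>, — result: 34.
Calling reckoner.tell(), which returns 34.
Invoking almanac.drift on -55, and get 2073-02-04.
Using almanac.markday on <last>, and observe 2073-02-04.
I use almanac.spanto on <last>, and observe 0.
I use almanac.markday on 1936-10-29, yielding 1936-10-29.
I try reckoner.upend(), — result: 1/34.
Next I call reckoner.plus on -83, → -2821/34.
I invoke reckoner.split on 34, which returns -2821/1156.
I invoke reckoner.tell(), and get -2821/1156.

Answer: 2073-03-31


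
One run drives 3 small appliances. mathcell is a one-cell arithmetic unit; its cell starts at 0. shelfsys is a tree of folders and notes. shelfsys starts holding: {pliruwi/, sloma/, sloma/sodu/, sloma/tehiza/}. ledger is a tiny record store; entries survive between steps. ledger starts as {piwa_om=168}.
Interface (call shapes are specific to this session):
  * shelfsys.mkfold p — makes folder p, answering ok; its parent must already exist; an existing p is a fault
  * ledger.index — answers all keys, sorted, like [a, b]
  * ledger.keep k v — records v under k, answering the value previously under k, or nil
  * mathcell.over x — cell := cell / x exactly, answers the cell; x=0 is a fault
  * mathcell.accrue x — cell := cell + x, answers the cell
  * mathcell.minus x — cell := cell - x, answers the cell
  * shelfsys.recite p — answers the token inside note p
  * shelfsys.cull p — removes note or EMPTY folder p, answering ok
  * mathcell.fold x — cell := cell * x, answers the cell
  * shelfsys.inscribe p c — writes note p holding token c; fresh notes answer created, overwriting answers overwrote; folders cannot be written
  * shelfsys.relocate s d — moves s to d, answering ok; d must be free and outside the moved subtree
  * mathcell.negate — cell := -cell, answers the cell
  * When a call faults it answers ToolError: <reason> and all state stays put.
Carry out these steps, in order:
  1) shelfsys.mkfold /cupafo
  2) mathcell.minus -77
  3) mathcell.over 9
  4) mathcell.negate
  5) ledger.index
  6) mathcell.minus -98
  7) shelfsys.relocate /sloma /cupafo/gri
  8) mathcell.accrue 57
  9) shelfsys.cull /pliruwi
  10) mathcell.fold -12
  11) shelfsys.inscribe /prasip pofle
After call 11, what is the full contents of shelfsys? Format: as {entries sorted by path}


Answer: {cupafo/, cupafo/gri/, cupafo/gri/sodu/, cupafo/gri/tehiza/, prasip=pofle}

Derivation:
# shelfsys.mkfold(p='/cupafo') -> ok
# mathcell.minus(x='-77') -> 77
# mathcell.over(x='9') -> 77/9
# mathcell.negate() -> -77/9
# ledger.index() -> [piwa_om]
# mathcell.minus(x='-98') -> 805/9
# shelfsys.relocate(s='/sloma', d='/cupafo/gri') -> ok
# mathcell.accrue(x='57') -> 1318/9
# shelfsys.cull(p='/pliruwi') -> ok
# mathcell.fold(x='-12') -> -5272/3
# shelfsys.inscribe(p='/prasip', c='pofle') -> created


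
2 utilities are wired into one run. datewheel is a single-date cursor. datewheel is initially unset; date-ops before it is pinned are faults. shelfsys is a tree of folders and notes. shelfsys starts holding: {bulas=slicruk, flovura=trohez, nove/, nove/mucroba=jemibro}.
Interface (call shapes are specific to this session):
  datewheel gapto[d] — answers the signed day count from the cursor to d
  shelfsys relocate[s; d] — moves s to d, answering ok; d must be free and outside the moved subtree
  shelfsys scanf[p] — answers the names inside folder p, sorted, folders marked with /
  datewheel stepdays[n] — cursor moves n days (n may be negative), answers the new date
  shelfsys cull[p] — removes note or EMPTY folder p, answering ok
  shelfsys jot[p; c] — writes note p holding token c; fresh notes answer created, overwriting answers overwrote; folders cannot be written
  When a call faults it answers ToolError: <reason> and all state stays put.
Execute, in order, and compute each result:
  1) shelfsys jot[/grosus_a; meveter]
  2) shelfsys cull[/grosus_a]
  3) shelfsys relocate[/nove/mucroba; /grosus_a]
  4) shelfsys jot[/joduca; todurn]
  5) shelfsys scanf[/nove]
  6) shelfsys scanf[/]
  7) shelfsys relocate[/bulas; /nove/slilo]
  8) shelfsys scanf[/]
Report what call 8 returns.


Answer: [flovura, grosus_a, joduca, nove/]

Derivation:
CALL shelfsys jot[p→/grosus_a; c→meveter]
RET  created
CALL shelfsys cull[p→/grosus_a]
RET  ok
CALL shelfsys relocate[s→/nove/mucroba; d→/grosus_a]
RET  ok
CALL shelfsys jot[p→/joduca; c→todurn]
RET  created
CALL shelfsys scanf[p→/nove]
RET  []
CALL shelfsys scanf[p→/]
RET  [bulas, flovura, grosus_a, joduca, nove/]
CALL shelfsys relocate[s→/bulas; d→/nove/slilo]
RET  ok
CALL shelfsys scanf[p→/]
RET  [flovura, grosus_a, joduca, nove/]


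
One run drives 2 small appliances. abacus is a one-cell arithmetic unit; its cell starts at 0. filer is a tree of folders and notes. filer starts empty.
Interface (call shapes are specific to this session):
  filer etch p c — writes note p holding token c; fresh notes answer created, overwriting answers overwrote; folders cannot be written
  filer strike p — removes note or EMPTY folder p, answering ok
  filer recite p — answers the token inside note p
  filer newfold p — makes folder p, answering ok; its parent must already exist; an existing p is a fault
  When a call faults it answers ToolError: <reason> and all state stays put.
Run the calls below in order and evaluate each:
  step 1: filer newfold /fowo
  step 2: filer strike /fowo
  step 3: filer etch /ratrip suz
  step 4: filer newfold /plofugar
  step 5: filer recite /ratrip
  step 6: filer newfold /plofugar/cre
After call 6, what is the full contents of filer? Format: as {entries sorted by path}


Answer: {plofugar/, plofugar/cre/, ratrip=suz}

Derivation:
Step: filer newfold[p: /fowo]
Result: ok
Step: filer strike[p: /fowo]
Result: ok
Step: filer etch[p: /ratrip; c: suz]
Result: created
Step: filer newfold[p: /plofugar]
Result: ok
Step: filer recite[p: /ratrip]
Result: suz
Step: filer newfold[p: /plofugar/cre]
Result: ok


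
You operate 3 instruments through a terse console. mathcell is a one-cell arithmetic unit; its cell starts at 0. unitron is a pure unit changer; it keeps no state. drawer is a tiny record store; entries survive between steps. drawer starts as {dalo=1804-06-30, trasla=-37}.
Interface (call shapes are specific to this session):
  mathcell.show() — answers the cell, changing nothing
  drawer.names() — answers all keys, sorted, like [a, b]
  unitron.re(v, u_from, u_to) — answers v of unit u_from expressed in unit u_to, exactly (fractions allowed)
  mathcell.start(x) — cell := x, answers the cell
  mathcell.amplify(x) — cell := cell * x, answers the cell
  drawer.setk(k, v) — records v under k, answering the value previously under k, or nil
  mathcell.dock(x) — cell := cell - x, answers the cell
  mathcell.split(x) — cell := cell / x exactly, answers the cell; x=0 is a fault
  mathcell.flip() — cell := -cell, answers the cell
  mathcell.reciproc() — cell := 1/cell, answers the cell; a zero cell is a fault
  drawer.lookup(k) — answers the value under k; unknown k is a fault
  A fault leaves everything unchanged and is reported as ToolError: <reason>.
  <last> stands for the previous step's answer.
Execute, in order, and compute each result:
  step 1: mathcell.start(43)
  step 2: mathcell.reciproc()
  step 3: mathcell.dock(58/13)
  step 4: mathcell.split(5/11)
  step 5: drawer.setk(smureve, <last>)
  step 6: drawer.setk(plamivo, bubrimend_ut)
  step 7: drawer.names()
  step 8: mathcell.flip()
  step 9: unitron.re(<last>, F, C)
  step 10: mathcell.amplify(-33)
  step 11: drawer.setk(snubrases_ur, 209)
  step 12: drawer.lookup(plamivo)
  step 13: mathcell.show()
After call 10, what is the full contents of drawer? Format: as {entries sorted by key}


Answer: {dalo=1804-06-30, plamivo=bubrimend_ut, smureve=-27291/2795, trasla=-37}

Derivation:
;; 1. start(x→43) : 43
;; 2. reciproc() : 1/43
;; 3. dock(x→58/13) : -2481/559
;; 4. split(x→5/11) : -27291/2795
;; 5. setk(k→smureve, v→<last>) : nil
;; 6. setk(k→plamivo, v→bubrimend_ut) : nil
;; 7. names() : [dalo, plamivo, smureve, trasla]
;; 8. flip() : 27291/2795
;; 9. re(v→<last>, u_from→F, u_to→C) : -62149/5031
;; 10. amplify(x→-33) : -900603/2795
;; 11. setk(k→snubrases_ur, v→209) : nil
;; 12. lookup(k→plamivo) : bubrimend_ut
;; 13. show() : -900603/2795


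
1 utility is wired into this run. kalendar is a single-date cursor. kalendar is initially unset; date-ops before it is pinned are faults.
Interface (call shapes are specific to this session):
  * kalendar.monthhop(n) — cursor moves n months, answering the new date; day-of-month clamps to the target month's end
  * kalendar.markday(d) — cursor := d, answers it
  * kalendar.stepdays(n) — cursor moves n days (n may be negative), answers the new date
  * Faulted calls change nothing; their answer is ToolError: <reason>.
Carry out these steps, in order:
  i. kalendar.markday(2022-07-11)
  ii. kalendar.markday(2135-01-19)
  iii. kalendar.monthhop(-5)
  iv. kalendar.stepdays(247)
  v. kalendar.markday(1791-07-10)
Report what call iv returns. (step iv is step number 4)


I run kalendar.markday using 2022-07-11, and get 2022-07-11.
I try kalendar.markday using 2135-01-19, and get 2135-01-19.
Calling kalendar.monthhop using -5, and see 2134-08-19.
I try kalendar.stepdays using 247, which returns 2135-04-23.
Now I run kalendar.markday using 1791-07-10, and get 1791-07-10.

Answer: 2135-04-23


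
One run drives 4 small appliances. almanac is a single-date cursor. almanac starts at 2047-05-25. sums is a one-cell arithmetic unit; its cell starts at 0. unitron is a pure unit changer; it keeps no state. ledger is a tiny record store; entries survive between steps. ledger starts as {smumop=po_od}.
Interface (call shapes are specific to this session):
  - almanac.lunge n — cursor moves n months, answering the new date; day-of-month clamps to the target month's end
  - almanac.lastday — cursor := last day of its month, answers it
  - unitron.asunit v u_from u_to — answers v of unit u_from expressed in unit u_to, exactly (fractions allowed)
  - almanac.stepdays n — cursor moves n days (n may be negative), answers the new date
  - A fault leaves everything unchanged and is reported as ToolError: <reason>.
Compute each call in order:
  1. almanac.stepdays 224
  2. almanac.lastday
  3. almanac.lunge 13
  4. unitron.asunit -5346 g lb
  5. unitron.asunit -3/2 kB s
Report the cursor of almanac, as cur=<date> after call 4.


Answer: cur=2049-02-28

Derivation:
>> stepdays(n: 224)
<< 2048-01-04
>> lastday()
<< 2048-01-31
>> lunge(n: 13)
<< 2049-02-28
>> asunit(v: -5346, u_from: g, u_to: lb)
<< -48600000/4123567
>> asunit(v: -3/2, u_from: kB, u_to: s)
<< ToolError: incompatible units


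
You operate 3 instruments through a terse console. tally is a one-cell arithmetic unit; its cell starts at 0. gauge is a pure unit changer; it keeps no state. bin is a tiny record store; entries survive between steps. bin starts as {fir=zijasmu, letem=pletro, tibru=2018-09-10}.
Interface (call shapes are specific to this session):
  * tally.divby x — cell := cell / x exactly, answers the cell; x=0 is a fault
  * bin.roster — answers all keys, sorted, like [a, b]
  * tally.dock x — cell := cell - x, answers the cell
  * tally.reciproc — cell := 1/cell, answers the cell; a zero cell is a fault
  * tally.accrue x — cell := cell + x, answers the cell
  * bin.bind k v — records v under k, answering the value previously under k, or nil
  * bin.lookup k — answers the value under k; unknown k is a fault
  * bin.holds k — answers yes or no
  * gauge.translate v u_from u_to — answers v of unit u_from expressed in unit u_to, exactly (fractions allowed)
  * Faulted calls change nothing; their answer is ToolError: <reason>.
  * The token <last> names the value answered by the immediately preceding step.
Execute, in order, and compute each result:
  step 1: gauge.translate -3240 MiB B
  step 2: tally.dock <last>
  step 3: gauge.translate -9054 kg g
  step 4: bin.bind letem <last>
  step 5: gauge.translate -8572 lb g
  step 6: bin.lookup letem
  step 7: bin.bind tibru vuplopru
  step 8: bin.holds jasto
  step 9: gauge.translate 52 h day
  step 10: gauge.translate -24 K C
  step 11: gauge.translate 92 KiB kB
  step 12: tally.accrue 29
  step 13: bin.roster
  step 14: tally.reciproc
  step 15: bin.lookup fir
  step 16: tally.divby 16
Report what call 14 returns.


Answer: 1/3397386269

Derivation:
$ gauge.translate v→-3240 u_from→MiB u_to→B
= -3397386240
$ tally.dock x→<last>
= 3397386240
$ gauge.translate v→-9054 u_from→kg u_to→g
= -9054000
$ bin.bind k→letem v→<last>
= pletro
$ gauge.translate v→-8572 u_from→lb u_to→g
= -97204844891/25000
$ bin.lookup k→letem
= -9054000
$ bin.bind k→tibru v→vuplopru
= 2018-09-10
$ bin.holds k→jasto
= no
$ gauge.translate v→52 u_from→h u_to→day
= 13/6
$ gauge.translate v→-24 u_from→K u_to→C
= -5943/20
$ gauge.translate v→92 u_from→KiB u_to→kB
= 11776/125
$ tally.accrue x→29
= 3397386269
$ bin.roster
= [fir, letem, tibru]
$ tally.reciproc
= 1/3397386269
$ bin.lookup k→fir
= zijasmu
$ tally.divby x→16
= 1/54358180304


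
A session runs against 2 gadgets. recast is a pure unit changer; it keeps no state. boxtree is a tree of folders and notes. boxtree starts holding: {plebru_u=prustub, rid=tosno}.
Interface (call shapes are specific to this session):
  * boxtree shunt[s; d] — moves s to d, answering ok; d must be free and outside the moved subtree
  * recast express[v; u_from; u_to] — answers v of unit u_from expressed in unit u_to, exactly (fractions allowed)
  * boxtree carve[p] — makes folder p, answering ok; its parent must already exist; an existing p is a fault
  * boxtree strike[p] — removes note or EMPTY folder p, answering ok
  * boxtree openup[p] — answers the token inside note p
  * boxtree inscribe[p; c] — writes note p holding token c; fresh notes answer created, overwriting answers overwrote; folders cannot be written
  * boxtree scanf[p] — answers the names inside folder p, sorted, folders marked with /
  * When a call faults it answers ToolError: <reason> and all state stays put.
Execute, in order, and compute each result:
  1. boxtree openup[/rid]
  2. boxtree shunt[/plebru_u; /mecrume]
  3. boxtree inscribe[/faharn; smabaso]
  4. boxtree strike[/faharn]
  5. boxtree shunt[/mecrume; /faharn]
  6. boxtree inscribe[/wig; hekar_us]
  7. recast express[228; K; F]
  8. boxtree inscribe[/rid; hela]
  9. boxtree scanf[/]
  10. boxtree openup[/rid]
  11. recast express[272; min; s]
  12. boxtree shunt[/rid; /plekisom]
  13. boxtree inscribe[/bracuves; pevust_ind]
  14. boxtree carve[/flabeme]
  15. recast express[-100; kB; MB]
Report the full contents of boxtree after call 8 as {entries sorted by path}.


→ boxtree openup(p→/rid)
← tosno
→ boxtree shunt(s→/plebru_u, d→/mecrume)
← ok
→ boxtree inscribe(p→/faharn, c→smabaso)
← created
→ boxtree strike(p→/faharn)
← ok
→ boxtree shunt(s→/mecrume, d→/faharn)
← ok
→ boxtree inscribe(p→/wig, c→hekar_us)
← created
→ recast express(v→228, u_from→K, u_to→F)
← -4927/100
→ boxtree inscribe(p→/rid, c→hela)
← overwrote
→ boxtree scanf(p→/)
← [faharn, rid, wig]
→ boxtree openup(p→/rid)
← hela
→ recast express(v→272, u_from→min, u_to→s)
← 16320
→ boxtree shunt(s→/rid, d→/plekisom)
← ok
→ boxtree inscribe(p→/bracuves, c→pevust_ind)
← created
→ boxtree carve(p→/flabeme)
← ok
→ recast express(v→-100, u_from→kB, u_to→MB)
← -1/10

Answer: {faharn=prustub, rid=hela, wig=hekar_us}
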